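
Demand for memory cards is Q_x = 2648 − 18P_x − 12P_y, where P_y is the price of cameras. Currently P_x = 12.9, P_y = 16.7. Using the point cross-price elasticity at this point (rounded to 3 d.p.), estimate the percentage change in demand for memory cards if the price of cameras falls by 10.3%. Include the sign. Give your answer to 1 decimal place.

0.9%

At P_x = 12.9, P_y = 16.7: Q_x = 2215.4.
∂Q_x/∂P_y = -12.
ε = (∂Q_x/∂P_y)(P_y/Q_x) = -12.0000 × 16.7/2215.4 ≈ -0.090.
%ΔQ_x ≈ ε × %ΔP_y = -0.090 × (-10.3%) = 0.9%.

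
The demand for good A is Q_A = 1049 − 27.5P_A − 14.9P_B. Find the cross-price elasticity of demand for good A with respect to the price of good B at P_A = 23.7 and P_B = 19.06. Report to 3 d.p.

At P_A = 23.7 and P_B = 19.06: Q_A = 113.256.
∂Q_A/∂P_B = -14.9.
ε = (∂Q_A/∂P_B)(P_B/Q_A) = -14.9 × (19.06/113.256) ≈ -2.508.
Since ε < 0, good A and good B are complements.

-2.508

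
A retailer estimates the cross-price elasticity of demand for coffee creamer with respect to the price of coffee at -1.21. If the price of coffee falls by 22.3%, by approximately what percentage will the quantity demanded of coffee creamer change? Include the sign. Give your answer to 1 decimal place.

27.0%

%ΔQ ≈ ε × %ΔP of coffee = -1.21 × (-22.3%) = 27.0%.
Demand for coffee creamer rises by about 27.0%.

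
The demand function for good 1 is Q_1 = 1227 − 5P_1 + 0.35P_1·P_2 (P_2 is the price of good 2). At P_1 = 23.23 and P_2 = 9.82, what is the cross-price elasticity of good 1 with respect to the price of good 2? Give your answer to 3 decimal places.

0.067

At P_1 = 23.23 and P_2 = 9.82: Q_1 = 1190.692.
∂Q_1/∂P_2 = 0.35P_1 = 0.35(23.23) = 8.1305.
ε = (∂Q_1/∂P_2)(P_2/Q_1) = 8.1305 × (9.82/1190.692) ≈ 0.067.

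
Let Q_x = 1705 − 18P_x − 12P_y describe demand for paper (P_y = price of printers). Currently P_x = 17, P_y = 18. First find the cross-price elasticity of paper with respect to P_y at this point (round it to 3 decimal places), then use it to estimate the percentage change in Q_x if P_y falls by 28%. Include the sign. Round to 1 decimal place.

At P_x = 17, P_y = 18: Q_x = 1183.
∂Q_x/∂P_y = -12.
ε = (∂Q_x/∂P_y)(P_y/Q_x) = -12.0000 × 18/1183 ≈ -0.183.
%ΔQ_x ≈ ε × %ΔP_y = -0.183 × (-28%) = 5.1%.

5.1%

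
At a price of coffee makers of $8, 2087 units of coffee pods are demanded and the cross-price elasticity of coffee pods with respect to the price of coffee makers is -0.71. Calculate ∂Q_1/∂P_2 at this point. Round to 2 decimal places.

-185.22

ε = (∂Q_1/∂P_2)·(P_2/Q_1) ⇒ ∂Q_1/∂P_2 = ε·Q_1/P_2 = -0.71 × 2087/8 ≈ -185.22.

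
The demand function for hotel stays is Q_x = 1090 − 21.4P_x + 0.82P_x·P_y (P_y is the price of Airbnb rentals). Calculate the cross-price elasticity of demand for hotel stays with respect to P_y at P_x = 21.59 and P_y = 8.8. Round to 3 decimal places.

0.199

At P_x = 21.59 and P_y = 8.8: Q_x = 783.767.
∂Q_x/∂P_y = 0.82P_x = 0.82(21.59) = 17.7038.
ε = (∂Q_x/∂P_y)(P_y/Q_x) = 17.7038 × (8.8/783.767) ≈ 0.199.
ε > 0: substitutes.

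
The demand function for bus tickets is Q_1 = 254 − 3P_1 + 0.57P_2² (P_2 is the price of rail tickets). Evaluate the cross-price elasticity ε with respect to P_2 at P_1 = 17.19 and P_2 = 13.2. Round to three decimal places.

At P_1 = 17.19 and P_2 = 13.2: Q_1 = 301.747.
∂Q_1/∂P_2 = 1.14P_2 = 1.14(13.2) = 15.0480.
ε = (∂Q_1/∂P_2)(P_2/Q_1) = 15.0480 × (13.2/301.747) ≈ 0.658.

0.658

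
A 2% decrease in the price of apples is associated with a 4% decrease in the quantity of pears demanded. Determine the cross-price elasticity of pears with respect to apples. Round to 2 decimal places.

ε = (%ΔQ of pears) / (%ΔP of apples) = (-4%) / (-2%) ≈ 2.00.
Positive cross-price elasticity: substitutes.

2.00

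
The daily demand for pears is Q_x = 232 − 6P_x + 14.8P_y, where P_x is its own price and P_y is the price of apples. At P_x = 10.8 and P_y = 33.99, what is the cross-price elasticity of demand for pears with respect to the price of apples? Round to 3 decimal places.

0.751

At P_x = 10.8 and P_y = 33.99: Q_x = 670.252.
∂Q_x/∂P_y = 14.8.
ε = (∂Q_x/∂P_y)(P_y/Q_x) = 14.8 × (33.99/670.252) ≈ 0.751.
Since ε > 0, pears and apples are substitutes.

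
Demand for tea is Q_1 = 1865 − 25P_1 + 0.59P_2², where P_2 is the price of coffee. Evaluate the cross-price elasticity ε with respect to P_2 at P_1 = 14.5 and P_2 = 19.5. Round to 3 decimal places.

At P_1 = 14.5 and P_2 = 19.5: Q_1 = 1726.847.
∂Q_1/∂P_2 = 1.18P_2 = 1.18(19.5) = 23.0100.
ε = (∂Q_1/∂P_2)(P_2/Q_1) = 23.0100 × (19.5/1726.847) ≈ 0.260.
ε > 0: substitutes.

0.260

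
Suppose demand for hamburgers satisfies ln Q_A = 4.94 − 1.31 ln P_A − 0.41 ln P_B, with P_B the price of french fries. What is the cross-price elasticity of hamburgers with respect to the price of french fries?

In a log-linear (constant-elasticity) demand function, the coefficient on ln P_B is the cross-price elasticity.
ε = -0.41. Negative, so hamburgers and french fries are complements.

-0.41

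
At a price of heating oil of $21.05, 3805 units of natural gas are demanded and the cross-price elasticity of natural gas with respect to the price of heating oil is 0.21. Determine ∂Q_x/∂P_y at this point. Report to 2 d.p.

ε = (∂Q_x/∂P_y)·(P_y/Q_x) ⇒ ∂Q_x/∂P_y = ε·Q_x/P_y = 0.21 × 3805/21.05 ≈ 37.96.

37.96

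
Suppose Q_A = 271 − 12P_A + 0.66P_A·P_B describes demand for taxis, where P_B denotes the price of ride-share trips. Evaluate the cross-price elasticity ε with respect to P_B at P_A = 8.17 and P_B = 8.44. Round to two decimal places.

At P_A = 8.17 and P_B = 8.44: Q_A = 218.470.
∂Q_A/∂P_B = 0.66P_A = 0.66(8.17) = 5.3922.
ε = (∂Q_A/∂P_B)(P_B/Q_A) = 5.3922 × (8.44/218.470) ≈ 0.21.
ε > 0: substitutes.

0.21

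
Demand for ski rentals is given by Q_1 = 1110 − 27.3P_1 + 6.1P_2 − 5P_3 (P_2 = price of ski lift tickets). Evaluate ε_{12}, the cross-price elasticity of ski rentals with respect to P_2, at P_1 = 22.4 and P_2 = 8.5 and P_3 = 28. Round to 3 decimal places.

0.126

At P_1 = 22.4 and P_2 = 8.5 and P_3 = 28: Q_1 = 410.33.
∂Q_1/∂P_2 = 6.1.
ε = (∂Q_1/∂P_2)(P_2/Q_1) = 6.1 × (8.5/410.33) ≈ 0.126.
Since ε > 0, ski rentals and ski lift tickets are substitutes.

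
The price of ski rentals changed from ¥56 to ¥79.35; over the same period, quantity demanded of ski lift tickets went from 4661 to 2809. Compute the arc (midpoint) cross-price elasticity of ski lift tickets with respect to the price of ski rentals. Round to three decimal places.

ΔQ_A = 2809 − 4661 = -1852; ΔP_B = 79.35 − 56 = 23.35.
Midpoints: Q̄_A = 3735.0, P̄_B = 67.67.
ε = (ΔQ_A/Q̄_A)/(ΔP_B/P̄_B) = (-1852/3735.0)/(23.35/67.67) ≈ -1.437.

-1.437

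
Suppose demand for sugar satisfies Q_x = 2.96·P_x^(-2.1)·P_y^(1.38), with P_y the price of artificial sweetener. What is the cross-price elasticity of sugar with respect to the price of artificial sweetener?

In a log-linear (constant-elasticity) demand function, the coefficient on the exponent of P_y is the cross-price elasticity.
ε = 1.38. Positive, so sugar and artificial sweetener are substitutes.

1.38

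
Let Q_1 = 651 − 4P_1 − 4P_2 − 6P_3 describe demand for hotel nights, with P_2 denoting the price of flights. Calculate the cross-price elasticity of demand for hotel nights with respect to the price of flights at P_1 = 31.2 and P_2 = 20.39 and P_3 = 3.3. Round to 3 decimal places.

-0.192

At P_1 = 31.2 and P_2 = 20.39 and P_3 = 3.3: Q_1 = 424.84.
∂Q_1/∂P_2 = -4.
ε = (∂Q_1/∂P_2)(P_2/Q_1) = -4 × (20.39/424.84) ≈ -0.192.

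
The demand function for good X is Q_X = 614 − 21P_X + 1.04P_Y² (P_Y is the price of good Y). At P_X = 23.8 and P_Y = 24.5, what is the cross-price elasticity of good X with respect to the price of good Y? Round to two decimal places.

At P_X = 23.8 and P_Y = 24.5: Q_X = 738.46.
∂Q_X/∂P_Y = 2.08P_Y = 2.08(24.5) = 50.9600.
ε = (∂Q_X/∂P_Y)(P_Y/Q_X) = 50.9600 × (24.5/738.46) ≈ 1.69.
ε > 0: substitutes.

1.69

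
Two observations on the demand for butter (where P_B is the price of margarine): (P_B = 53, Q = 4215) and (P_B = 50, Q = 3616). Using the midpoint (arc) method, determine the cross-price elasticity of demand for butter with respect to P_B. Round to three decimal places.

2.626

ΔQ_A = 3616 − 4215 = -599; ΔP_B = 50 − 53 = -3.
Midpoints: Q̄_A = 3915.5, P̄_B = 51.50.
ε = (ΔQ_A/Q̄_A)/(ΔP_B/P̄_B) = (-599/3915.5)/(-3/51.50) ≈ 2.626.
ε > 0: butter and margarine are substitutes.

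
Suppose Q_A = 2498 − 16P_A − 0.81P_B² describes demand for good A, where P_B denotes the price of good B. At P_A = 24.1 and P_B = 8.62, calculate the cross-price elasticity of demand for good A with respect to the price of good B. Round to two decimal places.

-0.06

At P_A = 24.1 and P_B = 8.62: Q_A = 2052.213.
∂Q_A/∂P_B = -1.62P_B = -1.62(8.62) = -13.9644.
ε = (∂Q_A/∂P_B)(P_B/Q_A) = -13.9644 × (8.62/2052.213) ≈ -0.06.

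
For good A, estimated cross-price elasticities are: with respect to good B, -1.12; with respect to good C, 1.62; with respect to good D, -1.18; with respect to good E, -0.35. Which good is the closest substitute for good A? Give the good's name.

good C

Substitutes have ε > 0. Among the positive values, 1.62 (good C) is largest.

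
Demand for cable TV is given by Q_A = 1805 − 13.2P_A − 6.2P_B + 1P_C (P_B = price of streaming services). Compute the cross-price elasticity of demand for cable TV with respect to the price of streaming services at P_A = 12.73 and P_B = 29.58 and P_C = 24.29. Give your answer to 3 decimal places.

-0.124

At P_A = 12.73 and P_B = 29.58 and P_C = 24.29: Q_A = 1477.858.
∂Q_A/∂P_B = -6.2.
ε = (∂Q_A/∂P_B)(P_B/Q_A) = -6.2 × (29.58/1477.858) ≈ -0.124.
Since ε < 0, cable TV and streaming services are complements.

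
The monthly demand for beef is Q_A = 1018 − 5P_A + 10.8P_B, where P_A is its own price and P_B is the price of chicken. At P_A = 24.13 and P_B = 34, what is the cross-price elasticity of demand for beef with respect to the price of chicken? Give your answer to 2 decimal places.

At P_A = 24.13 and P_B = 34: Q_A = 1264.55.
∂Q_A/∂P_B = 10.8.
ε = (∂Q_A/∂P_B)(P_B/Q_A) = 10.8 × (34/1264.55) ≈ 0.29.
Since ε > 0, beef and chicken are substitutes.

0.29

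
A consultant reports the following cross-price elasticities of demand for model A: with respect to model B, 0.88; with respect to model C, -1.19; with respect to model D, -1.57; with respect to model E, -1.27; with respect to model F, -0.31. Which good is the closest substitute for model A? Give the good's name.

Substitutes have ε > 0. Among the positive values, 0.88 (model B) is largest.

model B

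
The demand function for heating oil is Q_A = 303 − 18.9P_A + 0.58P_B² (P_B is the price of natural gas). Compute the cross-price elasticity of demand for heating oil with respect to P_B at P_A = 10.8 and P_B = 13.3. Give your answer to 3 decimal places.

At P_A = 10.8 and P_B = 13.3: Q_A = 201.476.
∂Q_A/∂P_B = 1.16P_B = 1.16(13.3) = 15.4280.
ε = (∂Q_A/∂P_B)(P_B/Q_A) = 15.4280 × (13.3/201.476) ≈ 1.018.

1.018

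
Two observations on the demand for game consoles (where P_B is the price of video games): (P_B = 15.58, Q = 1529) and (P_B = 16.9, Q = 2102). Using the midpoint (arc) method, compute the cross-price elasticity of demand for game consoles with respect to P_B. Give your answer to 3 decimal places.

ΔQ_A = 2102 − 1529 = 573; ΔP_B = 16.9 − 15.58 = 1.32.
Midpoints: Q̄_A = 1815.5, P̄_B = 16.24.
ε = (ΔQ_A/Q̄_A)/(ΔP_B/P̄_B) = (573/1815.5)/(1.32/16.24) ≈ 3.883.

3.883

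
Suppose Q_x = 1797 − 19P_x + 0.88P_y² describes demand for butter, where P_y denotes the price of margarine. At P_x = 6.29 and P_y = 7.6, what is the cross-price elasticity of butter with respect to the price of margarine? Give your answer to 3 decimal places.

0.059

At P_x = 6.29 and P_y = 7.6: Q_x = 1728.319.
∂Q_x/∂P_y = 1.76P_y = 1.76(7.6) = 13.3760.
ε = (∂Q_x/∂P_y)(P_y/Q_x) = 13.3760 × (7.6/1728.319) ≈ 0.059.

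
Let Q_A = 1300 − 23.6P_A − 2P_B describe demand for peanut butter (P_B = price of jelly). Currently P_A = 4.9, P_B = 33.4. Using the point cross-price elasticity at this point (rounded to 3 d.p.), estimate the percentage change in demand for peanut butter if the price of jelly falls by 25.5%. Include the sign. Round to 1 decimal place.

1.5%

At P_A = 4.9, P_B = 33.4: Q_A = 1117.56.
∂Q_A/∂P_B = -2.
ε = (∂Q_A/∂P_B)(P_B/Q_A) = -2.0000 × 33.4/1117.56 ≈ -0.060.
%ΔQ_A ≈ ε × %ΔP_B = -0.060 × (-25.5%) = 1.5%.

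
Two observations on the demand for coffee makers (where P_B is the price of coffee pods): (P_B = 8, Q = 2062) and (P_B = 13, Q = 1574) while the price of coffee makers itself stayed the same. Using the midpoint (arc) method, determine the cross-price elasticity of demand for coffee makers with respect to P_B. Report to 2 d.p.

-0.56

ΔQ_A = 1574 − 2062 = -488; ΔP_B = 13 − 8 = 5.
Midpoints: Q̄_A = 1818.0, P̄_B = 10.50.
ε = (ΔQ_A/Q̄_A)/(ΔP_B/P̄_B) = (-488/1818.0)/(5/10.50) ≈ -0.56.
ε < 0: coffee makers and coffee pods are complements.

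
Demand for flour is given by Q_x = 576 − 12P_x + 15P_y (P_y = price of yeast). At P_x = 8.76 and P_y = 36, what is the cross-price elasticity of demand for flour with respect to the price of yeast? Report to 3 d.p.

0.534

At P_x = 8.76 and P_y = 36: Q_x = 1010.88.
∂Q_x/∂P_y = 15.
ε = (∂Q_x/∂P_y)(P_y/Q_x) = 15 × (36/1010.88) ≈ 0.534.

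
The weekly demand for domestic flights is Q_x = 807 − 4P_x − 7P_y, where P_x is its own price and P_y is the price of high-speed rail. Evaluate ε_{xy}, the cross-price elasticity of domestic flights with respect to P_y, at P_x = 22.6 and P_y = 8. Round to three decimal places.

At P_x = 22.6 and P_y = 8: Q_x = 660.6.
∂Q_x/∂P_y = -7.
ε = (∂Q_x/∂P_y)(P_y/Q_x) = -7 × (8/660.6) ≈ -0.085.

-0.085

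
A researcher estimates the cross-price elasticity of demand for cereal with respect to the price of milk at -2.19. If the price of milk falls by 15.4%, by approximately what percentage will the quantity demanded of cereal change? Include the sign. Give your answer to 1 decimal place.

33.7%

%ΔQ ≈ ε × %ΔP of milk = -2.19 × (-15.4%) = 33.7%.
Demand for cereal rises by about 33.7%.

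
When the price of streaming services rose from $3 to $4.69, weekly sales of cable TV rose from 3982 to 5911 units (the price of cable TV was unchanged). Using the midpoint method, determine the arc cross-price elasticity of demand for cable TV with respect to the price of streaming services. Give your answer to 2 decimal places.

0.89

ΔQ_A = 5911 − 3982 = 1929; ΔP_B = 4.69 − 3 = 1.69.
Midpoints: Q̄_A = 4946.5, P̄_B = 3.85.
ε = (ΔQ_A/Q̄_A)/(ΔP_B/P̄_B) = (1929/4946.5)/(1.69/3.85) ≈ 0.89.
ε > 0: cable TV and streaming services are substitutes.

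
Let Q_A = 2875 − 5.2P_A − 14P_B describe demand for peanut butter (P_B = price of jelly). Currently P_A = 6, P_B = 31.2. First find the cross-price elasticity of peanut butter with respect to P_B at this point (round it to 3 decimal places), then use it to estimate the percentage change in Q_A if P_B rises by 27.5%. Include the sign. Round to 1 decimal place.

-5.0%

At P_A = 6, P_B = 31.2: Q_A = 2407.
∂Q_A/∂P_B = -14.
ε = (∂Q_A/∂P_B)(P_B/Q_A) = -14.0000 × 31.2/2407 ≈ -0.181.
%ΔQ_A ≈ ε × %ΔP_B = -0.181 × (27.5%) = -5.0%.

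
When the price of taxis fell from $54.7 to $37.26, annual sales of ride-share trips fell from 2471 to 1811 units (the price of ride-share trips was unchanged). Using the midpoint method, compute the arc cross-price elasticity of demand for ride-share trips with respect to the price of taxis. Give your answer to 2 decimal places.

ΔQ_A = 1811 − 2471 = -660; ΔP_B = 37.26 − 54.7 = -17.44.
Midpoints: Q̄_A = 2141.0, P̄_B = 45.98.
ε = (ΔQ_A/Q̄_A)/(ΔP_B/P̄_B) = (-660/2141.0)/(-17.44/45.98) ≈ 0.81.

0.81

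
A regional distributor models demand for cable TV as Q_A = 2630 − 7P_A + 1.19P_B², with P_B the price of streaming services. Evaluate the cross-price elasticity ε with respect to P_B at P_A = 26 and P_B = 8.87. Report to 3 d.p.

At P_A = 26 and P_B = 8.87: Q_A = 2541.626.
∂Q_A/∂P_B = 2.38P_B = 2.38(8.87) = 21.1106.
ε = (∂Q_A/∂P_B)(P_B/Q_A) = 21.1106 × (8.87/2541.626) ≈ 0.074.

0.074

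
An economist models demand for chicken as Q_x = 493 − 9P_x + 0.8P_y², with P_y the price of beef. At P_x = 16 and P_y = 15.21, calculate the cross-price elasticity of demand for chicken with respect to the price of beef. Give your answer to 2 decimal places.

0.69

At P_x = 16 and P_y = 15.21: Q_x = 534.075.
∂Q_x/∂P_y = 1.6P_y = 1.6(15.21) = 24.3360.
ε = (∂Q_x/∂P_y)(P_y/Q_x) = 24.3360 × (15.21/534.075) ≈ 0.69.
ε > 0: substitutes.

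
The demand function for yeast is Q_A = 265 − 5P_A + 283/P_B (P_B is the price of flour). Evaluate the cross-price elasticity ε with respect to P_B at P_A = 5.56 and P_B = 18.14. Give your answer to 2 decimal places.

At P_A = 5.56 and P_B = 18.14: Q_A = 252.801.
∂Q_A/∂P_B = −283/P_B² = -0.8600.
ε = (∂Q_A/∂P_B)(P_B/Q_A) = -0.8600 × (18.14/252.801) ≈ -0.06.

-0.06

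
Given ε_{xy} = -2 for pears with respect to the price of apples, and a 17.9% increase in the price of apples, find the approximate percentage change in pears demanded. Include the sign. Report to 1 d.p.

%ΔQ ≈ ε × %ΔP of apples = -2 × (17.9%) = -35.8%.

-35.8%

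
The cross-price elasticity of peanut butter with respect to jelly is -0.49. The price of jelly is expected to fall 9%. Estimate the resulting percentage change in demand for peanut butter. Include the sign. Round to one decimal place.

4.4%

%ΔQ ≈ ε × %ΔP of jelly = -0.49 × (-9%) = 4.4%.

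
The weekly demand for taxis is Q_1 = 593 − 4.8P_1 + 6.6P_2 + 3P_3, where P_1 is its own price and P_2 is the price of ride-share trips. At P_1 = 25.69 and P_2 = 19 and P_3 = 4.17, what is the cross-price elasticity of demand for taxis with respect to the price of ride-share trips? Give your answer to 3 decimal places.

0.206

At P_1 = 25.69 and P_2 = 19 and P_3 = 4.17: Q_1 = 607.598.
∂Q_1/∂P_2 = 6.6.
ε = (∂Q_1/∂P_2)(P_2/Q_1) = 6.6 × (19/607.598) ≈ 0.206.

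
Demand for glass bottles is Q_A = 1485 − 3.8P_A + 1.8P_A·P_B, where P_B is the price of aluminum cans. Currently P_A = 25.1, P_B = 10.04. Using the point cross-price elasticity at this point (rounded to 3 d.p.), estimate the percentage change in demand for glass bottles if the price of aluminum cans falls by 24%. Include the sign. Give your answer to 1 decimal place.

At P_A = 25.1, P_B = 10.04: Q_A = 1843.227.
∂Q_A/∂P_B = 1.8P_A = 45.1800.
ε = (∂Q_A/∂P_B)(P_B/Q_A) = 45.1800 × 10.04/1843.227 ≈ 0.246.
%ΔQ_A ≈ ε × %ΔP_B = 0.246 × (-24%) = -5.9%.

-5.9%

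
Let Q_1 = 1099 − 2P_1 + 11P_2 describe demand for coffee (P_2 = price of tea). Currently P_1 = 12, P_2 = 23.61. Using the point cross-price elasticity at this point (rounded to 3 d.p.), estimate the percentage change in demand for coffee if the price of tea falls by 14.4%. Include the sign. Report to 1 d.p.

At P_1 = 12, P_2 = 23.61: Q_1 = 1334.71.
∂Q_1/∂P_2 = 11.
ε = (∂Q_1/∂P_2)(P_2/Q_1) = 11.0000 × 23.61/1334.71 ≈ 0.195.
%ΔQ_1 ≈ ε × %ΔP_2 = 0.195 × (-14.4%) = -2.8%.

-2.8%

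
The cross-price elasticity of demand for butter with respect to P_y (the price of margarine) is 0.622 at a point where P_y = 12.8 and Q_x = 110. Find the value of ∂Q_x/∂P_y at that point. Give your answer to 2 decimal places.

ε = (∂Q_x/∂P_y)·(P_y/Q_x) ⇒ ∂Q_x/∂P_y = ε·Q_x/P_y = 0.622 × 110/12.8 ≈ 5.35.

5.35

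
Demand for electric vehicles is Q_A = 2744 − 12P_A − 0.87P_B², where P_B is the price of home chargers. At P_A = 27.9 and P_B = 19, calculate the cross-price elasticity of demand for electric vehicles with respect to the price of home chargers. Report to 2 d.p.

-0.30

At P_A = 27.9 and P_B = 19: Q_A = 2095.13.
∂Q_A/∂P_B = -1.74P_B = -1.74(19) = -33.0600.
ε = (∂Q_A/∂P_B)(P_B/Q_A) = -33.0600 × (19/2095.13) ≈ -0.30.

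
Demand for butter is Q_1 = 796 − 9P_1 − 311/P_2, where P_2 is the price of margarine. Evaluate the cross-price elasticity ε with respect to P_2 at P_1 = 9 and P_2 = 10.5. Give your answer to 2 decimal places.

0.04

At P_1 = 9 and P_2 = 10.5: Q_1 = 685.381.
∂Q_1/∂P_2 = 311/P_2² = 2.8209.
ε = (∂Q_1/∂P_2)(P_2/Q_1) = 2.8209 × (10.5/685.381) ≈ 0.04.
ε > 0: substitutes.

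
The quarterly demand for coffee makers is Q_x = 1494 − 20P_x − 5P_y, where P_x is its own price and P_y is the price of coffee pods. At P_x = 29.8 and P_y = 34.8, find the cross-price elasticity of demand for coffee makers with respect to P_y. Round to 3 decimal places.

-0.240

At P_x = 29.8 and P_y = 34.8: Q_x = 724.
∂Q_x/∂P_y = -5.
ε = (∂Q_x/∂P_y)(P_y/Q_x) = -5 × (34.8/724) ≈ -0.240.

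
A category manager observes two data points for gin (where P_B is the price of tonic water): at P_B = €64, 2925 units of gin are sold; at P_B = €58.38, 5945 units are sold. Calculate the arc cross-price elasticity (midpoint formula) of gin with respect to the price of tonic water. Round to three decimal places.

ΔQ_A = 5945 − 2925 = 3020; ΔP_B = 58.38 − 64 = -5.62.
Midpoints: Q̄_A = 4435.0, P̄_B = 61.19.
ε = (ΔQ_A/Q̄_A)/(ΔP_B/P̄_B) = (3020/4435.0)/(-5.62/61.19) ≈ -7.414.
ε < 0: gin and tonic water are complements.

-7.414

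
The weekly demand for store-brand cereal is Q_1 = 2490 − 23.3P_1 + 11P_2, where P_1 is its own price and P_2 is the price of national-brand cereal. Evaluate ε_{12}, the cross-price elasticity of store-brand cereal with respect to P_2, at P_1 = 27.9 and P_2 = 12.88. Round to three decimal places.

At P_1 = 27.9 and P_2 = 12.88: Q_1 = 1981.61.
∂Q_1/∂P_2 = 11.
ε = (∂Q_1/∂P_2)(P_2/Q_1) = 11 × (12.88/1981.61) ≈ 0.071.

0.071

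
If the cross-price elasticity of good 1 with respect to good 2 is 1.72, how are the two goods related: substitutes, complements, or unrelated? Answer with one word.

substitutes

ε = 1.72 > 0, so a higher price of good 2 raises demand for good 1: substitutes.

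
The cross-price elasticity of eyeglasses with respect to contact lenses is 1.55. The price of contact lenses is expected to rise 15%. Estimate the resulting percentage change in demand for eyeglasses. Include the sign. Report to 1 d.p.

23.3%

%ΔQ ≈ ε × %ΔP of contact lenses = 1.55 × (15%) = 23.3%.
Demand for eyeglasses rises by about 23.3%.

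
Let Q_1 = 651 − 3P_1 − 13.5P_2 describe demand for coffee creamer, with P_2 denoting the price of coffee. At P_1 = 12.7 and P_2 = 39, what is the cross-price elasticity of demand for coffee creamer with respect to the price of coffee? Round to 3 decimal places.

-6.094

At P_1 = 12.7 and P_2 = 39: Q_1 = 86.4.
∂Q_1/∂P_2 = -13.5.
ε = (∂Q_1/∂P_2)(P_2/Q_1) = -13.5 × (39/86.4) ≈ -6.094.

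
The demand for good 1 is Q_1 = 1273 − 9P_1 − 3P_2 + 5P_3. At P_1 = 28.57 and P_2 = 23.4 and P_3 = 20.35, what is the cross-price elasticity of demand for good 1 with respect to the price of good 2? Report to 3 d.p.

At P_1 = 28.57 and P_2 = 23.4 and P_3 = 20.35: Q_1 = 1047.42.
∂Q_1/∂P_2 = -3.
ε = (∂Q_1/∂P_2)(P_2/Q_1) = -3 × (23.4/1047.42) ≈ -0.067.
Since ε < 0, good 1 and good 2 are complements.

-0.067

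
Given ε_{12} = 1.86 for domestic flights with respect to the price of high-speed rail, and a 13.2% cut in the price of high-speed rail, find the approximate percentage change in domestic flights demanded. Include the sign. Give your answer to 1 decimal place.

-24.6%

%ΔQ ≈ ε × %ΔP of high-speed rail = 1.86 × (-13.2%) = -24.6%.
Demand for domestic flights falls by about 24.6%.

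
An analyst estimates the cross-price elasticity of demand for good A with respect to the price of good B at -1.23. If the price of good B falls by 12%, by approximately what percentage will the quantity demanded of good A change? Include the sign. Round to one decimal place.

%ΔQ ≈ ε × %ΔP of good B = -1.23 × (-12%) = 14.8%.

14.8%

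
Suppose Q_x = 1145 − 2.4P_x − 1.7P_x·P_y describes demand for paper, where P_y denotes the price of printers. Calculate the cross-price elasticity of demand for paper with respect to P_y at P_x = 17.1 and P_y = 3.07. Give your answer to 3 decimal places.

At P_x = 17.1 and P_y = 3.07: Q_x = 1014.715.
∂Q_x/∂P_y = -1.7P_x = -1.7(17.1) = -29.0700.
ε = (∂Q_x/∂P_y)(P_y/Q_x) = -29.0700 × (3.07/1014.715) ≈ -0.088.

-0.088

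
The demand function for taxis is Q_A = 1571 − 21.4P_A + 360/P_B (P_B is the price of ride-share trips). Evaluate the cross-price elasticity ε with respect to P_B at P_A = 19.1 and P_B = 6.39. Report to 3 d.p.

-0.046

At P_A = 19.1 and P_B = 6.39: Q_A = 1218.598.
∂Q_A/∂P_B = −360/P_B² = -8.8166.
ε = (∂Q_A/∂P_B)(P_B/Q_A) = -8.8166 × (6.39/1218.598) ≈ -0.046.
ε < 0: complements.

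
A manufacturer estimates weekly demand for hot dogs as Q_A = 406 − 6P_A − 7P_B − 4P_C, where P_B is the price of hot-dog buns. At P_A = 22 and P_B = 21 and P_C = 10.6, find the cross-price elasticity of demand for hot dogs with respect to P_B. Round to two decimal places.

At P_A = 22 and P_B = 21 and P_C = 10.6: Q_A = 84.6.
∂Q_A/∂P_B = -7.
ε = (∂Q_A/∂P_B)(P_B/Q_A) = -7 × (21/84.6) ≈ -1.74.

-1.74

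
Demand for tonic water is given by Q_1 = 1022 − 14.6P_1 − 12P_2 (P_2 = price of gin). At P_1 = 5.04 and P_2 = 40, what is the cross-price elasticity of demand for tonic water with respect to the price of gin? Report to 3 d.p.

-1.025

At P_1 = 5.04 and P_2 = 40: Q_1 = 468.416.
∂Q_1/∂P_2 = -12.
ε = (∂Q_1/∂P_2)(P_2/Q_1) = -12 × (40/468.416) ≈ -1.025.
Since ε < 0, tonic water and gin are complements.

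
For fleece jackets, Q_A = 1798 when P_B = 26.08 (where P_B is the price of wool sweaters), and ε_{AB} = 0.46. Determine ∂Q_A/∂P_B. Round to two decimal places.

ε = (∂Q_A/∂P_B)·(P_B/Q_A) ⇒ ∂Q_A/∂P_B = ε·Q_A/P_B = 0.46 × 1798/26.08 ≈ 31.71.

31.71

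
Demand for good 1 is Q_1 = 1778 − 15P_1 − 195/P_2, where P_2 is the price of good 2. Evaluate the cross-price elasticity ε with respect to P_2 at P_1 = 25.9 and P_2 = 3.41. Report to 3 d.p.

At P_1 = 25.9 and P_2 = 3.41: Q_1 = 1332.315.
∂Q_1/∂P_2 = 195/P_2² = 16.7697.
ε = (∂Q_1/∂P_2)(P_2/Q_1) = 16.7697 × (3.41/1332.315) ≈ 0.043.
ε > 0: substitutes.

0.043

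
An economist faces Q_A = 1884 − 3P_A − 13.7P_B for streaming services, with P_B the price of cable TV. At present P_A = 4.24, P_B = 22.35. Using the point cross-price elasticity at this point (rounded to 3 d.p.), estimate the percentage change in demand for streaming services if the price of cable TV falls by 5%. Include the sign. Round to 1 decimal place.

1.0%

At P_A = 4.24, P_B = 22.35: Q_A = 1565.085.
∂Q_A/∂P_B = -13.7.
ε = (∂Q_A/∂P_B)(P_B/Q_A) = -13.7000 × 22.35/1565.085 ≈ -0.196.
%ΔQ_A ≈ ε × %ΔP_B = -0.196 × (-5%) = 1.0%.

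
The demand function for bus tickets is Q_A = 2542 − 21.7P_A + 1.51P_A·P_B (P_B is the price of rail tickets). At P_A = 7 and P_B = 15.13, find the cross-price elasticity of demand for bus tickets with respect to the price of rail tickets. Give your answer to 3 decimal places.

0.063

At P_A = 7 and P_B = 15.13: Q_A = 2550.024.
∂Q_A/∂P_B = 1.51P_A = 1.51(7) = 10.5700.
ε = (∂Q_A/∂P_B)(P_B/Q_A) = 10.5700 × (15.13/2550.024) ≈ 0.063.
ε > 0: substitutes.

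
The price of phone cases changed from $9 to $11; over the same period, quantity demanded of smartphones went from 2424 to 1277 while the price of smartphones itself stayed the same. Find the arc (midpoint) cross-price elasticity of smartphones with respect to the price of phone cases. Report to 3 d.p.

ΔQ_A = 1277 − 2424 = -1147; ΔP_B = 11 − 9 = 2.
Midpoints: Q̄_A = 1850.5, P̄_B = 10.00.
ε = (ΔQ_A/Q̄_A)/(ΔP_B/P̄_B) = (-1147/1850.5)/(2/10.00) ≈ -3.099.

-3.099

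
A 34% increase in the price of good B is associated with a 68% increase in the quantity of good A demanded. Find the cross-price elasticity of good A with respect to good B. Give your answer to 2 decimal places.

ε = (%ΔQ of good A) / (%ΔP of good B) = (68%) / (34%) ≈ 2.00.
Positive cross-price elasticity: substitutes.

2.00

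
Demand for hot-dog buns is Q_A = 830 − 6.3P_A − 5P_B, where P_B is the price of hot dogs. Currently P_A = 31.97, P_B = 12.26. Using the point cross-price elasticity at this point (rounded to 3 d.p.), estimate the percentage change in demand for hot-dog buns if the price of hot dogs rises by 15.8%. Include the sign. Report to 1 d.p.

-1.7%

At P_A = 31.97, P_B = 12.26: Q_A = 567.289.
∂Q_A/∂P_B = -5.
ε = (∂Q_A/∂P_B)(P_B/Q_A) = -5.0000 × 12.26/567.289 ≈ -0.108.
%ΔQ_A ≈ ε × %ΔP_B = -0.108 × (15.8%) = -1.7%.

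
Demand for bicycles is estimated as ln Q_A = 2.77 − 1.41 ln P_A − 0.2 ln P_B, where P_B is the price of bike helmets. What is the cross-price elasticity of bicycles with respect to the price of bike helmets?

-0.20

In a log-linear (constant-elasticity) demand function, the coefficient on ln P_B is the cross-price elasticity.
ε = -0.20. Negative, so bicycles and bike helmets are complements.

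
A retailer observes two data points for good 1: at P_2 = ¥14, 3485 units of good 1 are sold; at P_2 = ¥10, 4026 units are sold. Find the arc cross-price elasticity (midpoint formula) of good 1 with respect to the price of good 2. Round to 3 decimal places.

-0.432

ΔQ_1 = 4026 − 3485 = 541; ΔP_2 = 10 − 14 = -4.
Midpoints: Q̄_1 = 3755.5, P̄_2 = 12.00.
ε = (ΔQ_1/Q̄_1)/(ΔP_2/P̄_2) = (541/3755.5)/(-4/12.00) ≈ -0.432.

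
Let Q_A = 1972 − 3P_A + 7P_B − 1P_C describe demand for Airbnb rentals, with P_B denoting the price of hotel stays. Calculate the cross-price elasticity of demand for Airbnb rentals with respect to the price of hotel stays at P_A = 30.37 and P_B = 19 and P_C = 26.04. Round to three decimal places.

At P_A = 30.37 and P_B = 19 and P_C = 26.04: Q_A = 1987.85.
∂Q_A/∂P_B = 7.
ε = (∂Q_A/∂P_B)(P_B/Q_A) = 7 × (19/1987.85) ≈ 0.067.
Since ε > 0, Airbnb rentals and hotel stays are substitutes.

0.067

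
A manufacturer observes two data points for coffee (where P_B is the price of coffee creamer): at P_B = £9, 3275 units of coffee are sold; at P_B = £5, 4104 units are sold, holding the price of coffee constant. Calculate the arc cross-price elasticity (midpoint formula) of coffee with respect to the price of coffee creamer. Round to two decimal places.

ΔQ_A = 4104 − 3275 = 829; ΔP_B = 5 − 9 = -4.
Midpoints: Q̄_A = 3689.5, P̄_B = 7.00.
ε = (ΔQ_A/Q̄_A)/(ΔP_B/P̄_B) = (829/3689.5)/(-4/7.00) ≈ -0.39.
ε < 0: coffee and coffee creamer are complements.

-0.39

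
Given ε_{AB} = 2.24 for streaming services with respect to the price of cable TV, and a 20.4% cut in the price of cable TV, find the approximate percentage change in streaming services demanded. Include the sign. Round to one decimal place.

-45.7%

%ΔQ ≈ ε × %ΔP of cable TV = 2.24 × (-20.4%) = -45.7%.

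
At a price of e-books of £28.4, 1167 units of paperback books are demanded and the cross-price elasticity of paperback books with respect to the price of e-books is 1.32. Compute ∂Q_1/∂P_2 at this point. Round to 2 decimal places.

54.24

ε = (∂Q_1/∂P_2)·(P_2/Q_1) ⇒ ∂Q_1/∂P_2 = ε·Q_1/P_2 = 1.32 × 1167/28.4 ≈ 54.24.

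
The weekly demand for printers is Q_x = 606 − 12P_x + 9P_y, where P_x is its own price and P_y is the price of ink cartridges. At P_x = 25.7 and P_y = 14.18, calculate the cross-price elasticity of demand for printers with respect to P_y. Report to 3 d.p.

At P_x = 25.7 and P_y = 14.18: Q_x = 425.22.
∂Q_x/∂P_y = 9.
ε = (∂Q_x/∂P_y)(P_y/Q_x) = 9 × (14.18/425.22) ≈ 0.300.
Since ε > 0, printers and ink cartridges are substitutes.

0.300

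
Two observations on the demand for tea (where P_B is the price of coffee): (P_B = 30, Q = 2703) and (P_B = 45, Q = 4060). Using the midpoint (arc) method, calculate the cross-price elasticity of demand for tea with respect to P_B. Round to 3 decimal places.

1.003

ΔQ_A = 4060 − 2703 = 1357; ΔP_B = 45 − 30 = 15.
Midpoints: Q̄_A = 3381.5, P̄_B = 37.50.
ε = (ΔQ_A/Q̄_A)/(ΔP_B/P̄_B) = (1357/3381.5)/(15/37.50) ≈ 1.003.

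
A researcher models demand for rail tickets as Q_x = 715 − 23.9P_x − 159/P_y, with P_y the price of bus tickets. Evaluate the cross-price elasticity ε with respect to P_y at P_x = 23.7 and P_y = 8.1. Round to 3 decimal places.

At P_x = 23.7 and P_y = 8.1: Q_x = 128.940.
∂Q_x/∂P_y = 159/P_y² = 2.4234.
ε = (∂Q_x/∂P_y)(P_y/Q_x) = 2.4234 × (8.1/128.940) ≈ 0.152.
ε > 0: substitutes.

0.152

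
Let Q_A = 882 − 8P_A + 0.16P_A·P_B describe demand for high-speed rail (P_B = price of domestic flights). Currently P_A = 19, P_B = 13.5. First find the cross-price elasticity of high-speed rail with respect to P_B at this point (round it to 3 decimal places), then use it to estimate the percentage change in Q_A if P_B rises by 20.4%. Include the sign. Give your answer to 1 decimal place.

1.1%

At P_A = 19, P_B = 13.5: Q_A = 771.04.
∂Q_A/∂P_B = 0.16P_A = 3.0400.
ε = (∂Q_A/∂P_B)(P_B/Q_A) = 3.0400 × 13.5/771.04 ≈ 0.053.
%ΔQ_A ≈ ε × %ΔP_B = 0.053 × (20.4%) = 1.1%.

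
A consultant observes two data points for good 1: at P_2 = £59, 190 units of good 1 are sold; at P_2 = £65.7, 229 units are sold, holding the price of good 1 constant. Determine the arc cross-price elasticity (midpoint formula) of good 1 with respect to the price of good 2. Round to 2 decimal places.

ΔQ_1 = 229 − 190 = 39; ΔP_2 = 65.7 − 59 = 6.7.
Midpoints: Q̄_1 = 209.5, P̄_2 = 62.35.
ε = (ΔQ_1/Q̄_1)/(ΔP_2/P̄_2) = (39/209.5)/(6.7/62.35) ≈ 1.73.
ε > 0: good 1 and good 2 are substitutes.

1.73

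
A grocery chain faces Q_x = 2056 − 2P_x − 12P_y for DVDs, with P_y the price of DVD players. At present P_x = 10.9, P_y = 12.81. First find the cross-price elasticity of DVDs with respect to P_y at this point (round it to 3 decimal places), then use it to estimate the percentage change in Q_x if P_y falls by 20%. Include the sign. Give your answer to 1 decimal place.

1.6%

At P_x = 10.9, P_y = 12.81: Q_x = 1880.48.
∂Q_x/∂P_y = -12.
ε = (∂Q_x/∂P_y)(P_y/Q_x) = -12.0000 × 12.81/1880.48 ≈ -0.082.
%ΔQ_x ≈ ε × %ΔP_y = -0.082 × (-20%) = 1.6%.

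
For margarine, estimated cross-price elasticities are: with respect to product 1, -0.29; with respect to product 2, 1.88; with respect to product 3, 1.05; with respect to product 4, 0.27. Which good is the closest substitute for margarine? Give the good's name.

Substitutes have ε > 0. Among the positive values, 1.88 (product 2) is largest.

product 2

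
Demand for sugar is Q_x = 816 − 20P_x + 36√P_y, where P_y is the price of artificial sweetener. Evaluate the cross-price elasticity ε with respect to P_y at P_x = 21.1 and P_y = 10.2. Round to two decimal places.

0.11

At P_x = 21.1 and P_y = 10.2: Q_x = 508.975.
∂Q_x/∂P_y = 36/(2√P_y) = 36/(2√10.2) = 5.6360.
ε = (∂Q_x/∂P_y)(P_y/Q_x) = 5.6360 × (10.2/508.975) ≈ 0.11.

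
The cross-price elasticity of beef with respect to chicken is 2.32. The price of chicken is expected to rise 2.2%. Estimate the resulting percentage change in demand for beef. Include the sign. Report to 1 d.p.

%ΔQ ≈ ε × %ΔP of chicken = 2.32 × (2.2%) = 5.1%.

5.1%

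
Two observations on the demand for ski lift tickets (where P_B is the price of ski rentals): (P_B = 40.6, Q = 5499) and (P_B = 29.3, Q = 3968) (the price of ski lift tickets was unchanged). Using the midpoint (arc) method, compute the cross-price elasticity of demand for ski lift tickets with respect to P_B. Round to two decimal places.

1.00

ΔQ_A = 3968 − 5499 = -1531; ΔP_B = 29.3 − 40.6 = -11.3.
Midpoints: Q̄_A = 4733.5, P̄_B = 34.95.
ε = (ΔQ_A/Q̄_A)/(ΔP_B/P̄_B) = (-1531/4733.5)/(-11.3/34.95) ≈ 1.00.
ε > 0: ski lift tickets and ski rentals are substitutes.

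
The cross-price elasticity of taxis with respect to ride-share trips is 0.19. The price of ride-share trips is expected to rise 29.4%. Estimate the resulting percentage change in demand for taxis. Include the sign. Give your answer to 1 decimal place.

%ΔQ ≈ ε × %ΔP of ride-share trips = 0.19 × (29.4%) = 5.6%.
Demand for taxis rises by about 5.6%.

5.6%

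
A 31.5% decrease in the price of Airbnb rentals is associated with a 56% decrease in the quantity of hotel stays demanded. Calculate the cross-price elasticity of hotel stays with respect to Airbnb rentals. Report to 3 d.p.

ε = (%ΔQ of hotel stays) / (%ΔP of Airbnb rentals) = (-56%) / (-31.5%) ≈ 1.778.
Positive cross-price elasticity: substitutes.

1.778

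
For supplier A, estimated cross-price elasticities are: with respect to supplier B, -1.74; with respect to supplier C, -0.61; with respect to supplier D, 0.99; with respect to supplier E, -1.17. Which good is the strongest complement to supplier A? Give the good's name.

Complements have ε < 0. The most negative value is -1.74 (supplier B).

supplier B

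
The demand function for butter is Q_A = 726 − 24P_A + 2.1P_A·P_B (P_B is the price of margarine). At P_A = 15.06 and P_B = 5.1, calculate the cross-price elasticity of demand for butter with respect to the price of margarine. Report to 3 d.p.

0.307

At P_A = 15.06 and P_B = 5.1: Q_A = 525.853.
∂Q_A/∂P_B = 2.1P_A = 2.1(15.06) = 31.6260.
ε = (∂Q_A/∂P_B)(P_B/Q_A) = 31.6260 × (5.1/525.853) ≈ 0.307.
ε > 0: substitutes.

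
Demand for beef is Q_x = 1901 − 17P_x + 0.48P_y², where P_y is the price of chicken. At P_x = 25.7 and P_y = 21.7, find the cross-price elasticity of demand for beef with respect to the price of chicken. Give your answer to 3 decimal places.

At P_x = 25.7 and P_y = 21.7: Q_x = 1690.127.
∂Q_x/∂P_y = 0.96P_y = 0.96(21.7) = 20.8320.
ε = (∂Q_x/∂P_y)(P_y/Q_x) = 20.8320 × (21.7/1690.127) ≈ 0.267.
ε > 0: substitutes.

0.267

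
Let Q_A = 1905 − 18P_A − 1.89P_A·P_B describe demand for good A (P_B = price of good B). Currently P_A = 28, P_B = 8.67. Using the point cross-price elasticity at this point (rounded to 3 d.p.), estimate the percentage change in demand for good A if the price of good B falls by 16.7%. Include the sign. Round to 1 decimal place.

At P_A = 28, P_B = 8.67: Q_A = 942.184.
∂Q_A/∂P_B = -1.89P_A = -52.9200.
ε = (∂Q_A/∂P_B)(P_B/Q_A) = -52.9200 × 8.67/942.184 ≈ -0.487.
%ΔQ_A ≈ ε × %ΔP_B = -0.487 × (-16.7%) = 8.1%.

8.1%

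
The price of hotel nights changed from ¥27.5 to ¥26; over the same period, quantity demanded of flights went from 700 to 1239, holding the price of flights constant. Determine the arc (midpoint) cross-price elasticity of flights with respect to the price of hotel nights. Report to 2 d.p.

-9.91

ΔQ_A = 1239 − 700 = 539; ΔP_B = 26 − 27.5 = -1.5.
Midpoints: Q̄_A = 969.5, P̄_B = 26.75.
ε = (ΔQ_A/Q̄_A)/(ΔP_B/P̄_B) = (539/969.5)/(-1.5/26.75) ≈ -9.91.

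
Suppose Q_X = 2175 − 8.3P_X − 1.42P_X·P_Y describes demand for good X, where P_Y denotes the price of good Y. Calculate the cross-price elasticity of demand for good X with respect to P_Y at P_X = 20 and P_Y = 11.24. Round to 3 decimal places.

At P_X = 20 and P_Y = 11.24: Q_X = 1689.784.
∂Q_X/∂P_Y = -1.42P_X = -1.42(20) = -28.4000.
ε = (∂Q_X/∂P_Y)(P_Y/Q_X) = -28.4000 × (11.24/1689.784) ≈ -0.189.
ε < 0: complements.

-0.189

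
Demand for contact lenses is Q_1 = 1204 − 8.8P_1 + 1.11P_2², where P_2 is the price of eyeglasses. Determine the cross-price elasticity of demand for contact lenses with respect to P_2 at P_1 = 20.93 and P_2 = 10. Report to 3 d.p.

At P_1 = 20.93 and P_2 = 10: Q_1 = 1130.816.
∂Q_1/∂P_2 = 2.22P_2 = 2.22(10) = 22.2000.
ε = (∂Q_1/∂P_2)(P_2/Q_1) = 22.2000 × (10/1130.816) ≈ 0.196.
ε > 0: substitutes.

0.196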